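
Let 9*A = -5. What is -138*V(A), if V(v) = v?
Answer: 230/3 ≈ 76.667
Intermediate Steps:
A = -5/9 (A = (1/9)*(-5) = -5/9 ≈ -0.55556)
-138*V(A) = -138*(-5/9) = 230/3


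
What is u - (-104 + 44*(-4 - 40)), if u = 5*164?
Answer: 2860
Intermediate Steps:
u = 820
u - (-104 + 44*(-4 - 40)) = 820 - (-104 + 44*(-4 - 40)) = 820 - (-104 + 44*(-44)) = 820 - (-104 - 1936) = 820 - 1*(-2040) = 820 + 2040 = 2860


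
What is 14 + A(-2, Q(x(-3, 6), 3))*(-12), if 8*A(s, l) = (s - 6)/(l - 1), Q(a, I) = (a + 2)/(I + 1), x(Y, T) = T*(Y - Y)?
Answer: -10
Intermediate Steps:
x(Y, T) = 0 (x(Y, T) = T*0 = 0)
Q(a, I) = (2 + a)/(1 + I)
A(s, l) = (-6 + s)/(8*(-1 + l)) (A(s, l) = ((s - 6)/(l - 1))/8 = ((-6 + s)/(-1 + l))/8 = (-6 + s)/(8*(-1 + l)))
14 + A(-2, Q(x(-3, 6), 3))*(-12) = 14 + ((-6 - 2)/(8*(-1 + (2 + 0)/(1 + 3))))*(-12) = 14 + ((⅛)*(-8)/(-1 + 2/4))*(-12) = 14 + ((⅛)*(-8)/(-1 + (¼)*2))*(-12) = 14 + ((⅛)*(-8)/(-1 + ½))*(-12) = 14 + ((⅛)*(-8)/(-½))*(-12) = 14 + ((⅛)*(-2)*(-8))*(-12) = 14 + 2*(-12) = 14 - 24 = -10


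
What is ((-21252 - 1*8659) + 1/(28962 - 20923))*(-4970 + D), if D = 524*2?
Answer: 943062658816/8039 ≈ 1.1731e+8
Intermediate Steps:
D = 1048
((-21252 - 1*8659) + 1/(28962 - 20923))*(-4970 + D) = ((-21252 - 1*8659) + 1/(28962 - 20923))*(-4970 + 1048) = ((-21252 - 8659) + 1/8039)*(-3922) = (-29911 + 1/8039)*(-3922) = -240454528/8039*(-3922) = 943062658816/8039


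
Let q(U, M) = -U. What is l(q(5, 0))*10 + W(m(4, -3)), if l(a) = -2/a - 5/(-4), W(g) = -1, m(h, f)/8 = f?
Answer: 31/2 ≈ 15.500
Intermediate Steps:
m(h, f) = 8*f
l(a) = 5/4 - 2/a (l(a) = -2/a - 5*(-¼) = -2/a + 5/4 = 5/4 - 2/a)
l(q(5, 0))*10 + W(m(4, -3)) = (5/4 - 2/((-1*5)))*10 - 1 = (5/4 - 2/(-5))*10 - 1 = (5/4 - 2*(-⅕))*10 - 1 = (5/4 + ⅖)*10 - 1 = (33/20)*10 - 1 = 33/2 - 1 = 31/2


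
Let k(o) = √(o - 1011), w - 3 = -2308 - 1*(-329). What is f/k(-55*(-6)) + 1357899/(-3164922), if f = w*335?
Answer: -452633/1054974 + 661960*I*√681/681 ≈ -0.42905 + 25366.0*I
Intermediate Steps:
w = -1976 (w = 3 + (-2308 - 1*(-329)) = 3 + (-2308 + 329) = 3 - 1979 = -1976)
k(o) = √(-1011 + o)
f = -661960 (f = -1976*335 = -661960)
f/k(-55*(-6)) + 1357899/(-3164922) = -661960/√(-1011 - 55*(-6)) + 1357899/(-3164922) = -661960/√(-1011 + 330) + 1357899*(-1/3164922) = -661960*(-I*√681/681) - 452633/1054974 = -(-661960)*I*√681/681 - 452633/1054974 = 661960*I*√681/681 - 452633/1054974 = -452633/1054974 + 661960*I*√681/681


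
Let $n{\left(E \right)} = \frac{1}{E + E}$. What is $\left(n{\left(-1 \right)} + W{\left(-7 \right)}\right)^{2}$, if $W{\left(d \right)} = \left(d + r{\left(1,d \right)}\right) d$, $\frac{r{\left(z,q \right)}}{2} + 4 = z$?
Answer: $\frac{32761}{4} \approx 8190.3$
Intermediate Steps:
$r{\left(z,q \right)} = -8 + 2 z$
$n{\left(E \right)} = \frac{1}{2 E}$
$W{\left(d \right)} = d \left(-6 + d\right)$ ($W{\left(d \right)} = \left(d + \left(-8 + 2 \cdot 1\right)\right) d = \left(d + \left(-8 + 2\right)\right) d = \left(d - 6\right) d = \left(-6 + d\right) d = d \left(-6 + d\right)$)
$\left(n{\left(-1 \right)} + W{\left(-7 \right)}\right)^{2} = \left(\frac{1}{2 \left(-1\right)} - 7 \left(-6 - 7\right)\right)^{2} = \left(\frac{1}{2} \left(-1\right) - -91\right)^{2} = \left(- \frac{1}{2} + 91\right)^{2} = \left(\frac{181}{2}\right)^{2} = \frac{32761}{4}$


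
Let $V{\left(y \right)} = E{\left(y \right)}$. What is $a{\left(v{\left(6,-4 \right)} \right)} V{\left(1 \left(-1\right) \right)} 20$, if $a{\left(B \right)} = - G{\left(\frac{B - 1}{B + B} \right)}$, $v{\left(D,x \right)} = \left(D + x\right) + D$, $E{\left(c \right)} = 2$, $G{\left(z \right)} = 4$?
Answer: $-160$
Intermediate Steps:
$v{\left(D,x \right)} = x + 2 D$
$V{\left(y \right)} = 2$
$a{\left(B \right)} = -4$ ($a{\left(B \right)} = \left(-1\right) 4 = -4$)
$a{\left(v{\left(6,-4 \right)} \right)} V{\left(1 \left(-1\right) \right)} 20 = \left(-4\right) 2 \cdot 20 = \left(-8\right) 20 = -160$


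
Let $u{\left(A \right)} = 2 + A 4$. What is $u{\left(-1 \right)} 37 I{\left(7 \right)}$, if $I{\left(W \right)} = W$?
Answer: $-518$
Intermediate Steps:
$u{\left(A \right)} = 2 + 4 A$
$u{\left(-1 \right)} 37 I{\left(7 \right)} = \left(2 + 4 \left(-1\right)\right) 37 \cdot 7 = \left(2 - 4\right) 37 \cdot 7 = \left(-2\right) 37 \cdot 7 = \left(-74\right) 7 = -518$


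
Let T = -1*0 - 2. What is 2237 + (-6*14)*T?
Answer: 2405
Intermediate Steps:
T = -2 (T = 0 - 2 = -2)
2237 + (-6*14)*T = 2237 - 6*14*(-2) = 2237 - 84*(-2) = 2237 + 168 = 2405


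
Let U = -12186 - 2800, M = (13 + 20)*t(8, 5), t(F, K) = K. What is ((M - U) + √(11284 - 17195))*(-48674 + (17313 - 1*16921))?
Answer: -731520582 - 48282*I*√5911 ≈ -7.3152e+8 - 3.7121e+6*I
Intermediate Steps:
M = 165 (M = (13 + 20)*5 = 33*5 = 165)
U = -14986
((M - U) + √(11284 - 17195))*(-48674 + (17313 - 1*16921)) = ((165 - 1*(-14986)) + √(11284 - 17195))*(-48674 + (17313 - 1*16921)) = ((165 + 14986) + √(-5911))*(-48674 + (17313 - 16921)) = (15151 + I*√5911)*(-48674 + 392) = (15151 + I*√5911)*(-48282) = -731520582 - 48282*I*√5911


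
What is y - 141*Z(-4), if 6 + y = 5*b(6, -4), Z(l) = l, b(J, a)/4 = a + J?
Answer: 598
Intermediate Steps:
b(J, a) = 4*J + 4*a (b(J, a) = 4*(a + J) = 4*(J + a) = 4*J + 4*a)
y = 34 (y = -6 + 5*(4*6 + 4*(-4)) = -6 + 5*(24 - 16) = -6 + 5*8 = -6 + 40 = 34)
y - 141*Z(-4) = 34 - 141*(-4) = 34 + 564 = 598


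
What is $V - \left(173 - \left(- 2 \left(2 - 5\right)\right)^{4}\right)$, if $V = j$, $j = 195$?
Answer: $1318$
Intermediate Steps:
$V = 195$
$V - \left(173 - \left(- 2 \left(2 - 5\right)\right)^{4}\right) = 195 - \left(173 - \left(- 2 \left(2 - 5\right)\right)^{4}\right) = 195 - \left(173 - \left(\left(-2\right) \left(-3\right)\right)^{4}\right) = 195 - \left(173 - 6^{4}\right) = 195 + \left(-173 + 1296\right) = 195 + 1123 = 1318$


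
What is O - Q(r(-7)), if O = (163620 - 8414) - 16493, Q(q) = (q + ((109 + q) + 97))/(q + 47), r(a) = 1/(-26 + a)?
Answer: 107499177/775 ≈ 1.3871e+5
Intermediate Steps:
Q(q) = (206 + 2*q)/(47 + q) (Q(q) = (q + (206 + q))/(47 + q) = (206 + 2*q)/(47 + q))
O = 138713 (O = 155206 - 16493 = 138713)
O - Q(r(-7)) = 138713 - 2*(103 + 1/(-26 - 7))/(47 + 1/(-26 - 7)) = 138713 - 2*(103 + 1/(-33))/(47 + 1/(-33)) = 138713 - 2*(103 - 1/33)/(47 - 1/33) = 138713 - 2*3398/(1550/33*33) = 138713 - 2*33*3398/(1550*33) = 138713 - 1*3398/775 = 138713 - 3398/775 = 107499177/775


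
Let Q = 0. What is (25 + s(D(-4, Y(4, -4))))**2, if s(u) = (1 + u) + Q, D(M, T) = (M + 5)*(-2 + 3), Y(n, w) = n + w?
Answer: 729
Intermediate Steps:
D(M, T) = 5 + M (D(M, T) = (5 + M)*1 = 5 + M)
s(u) = 1 + u (s(u) = (1 + u) + 0 = 1 + u)
(25 + s(D(-4, Y(4, -4))))**2 = (25 + (1 + (5 - 4)))**2 = (25 + (1 + 1))**2 = (25 + 2)**2 = 27**2 = 729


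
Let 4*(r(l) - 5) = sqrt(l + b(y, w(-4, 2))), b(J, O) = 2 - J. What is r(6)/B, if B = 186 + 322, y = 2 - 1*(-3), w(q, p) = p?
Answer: 5/508 + sqrt(3)/2032 ≈ 0.010695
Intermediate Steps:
y = 5 (y = 2 + 3 = 5)
B = 508
r(l) = 5 + sqrt(-3 + l)/4 (r(l) = 5 + sqrt(l + (2 - 1*5))/4 = 5 + sqrt(l + (2 - 5))/4 = 5 + sqrt(l - 3)/4 = 5 + sqrt(-3 + l)/4)
r(6)/B = (5 + sqrt(-3 + 6)/4)/508 = (5 + sqrt(3)/4)*(1/508) = 5/508 + sqrt(3)/2032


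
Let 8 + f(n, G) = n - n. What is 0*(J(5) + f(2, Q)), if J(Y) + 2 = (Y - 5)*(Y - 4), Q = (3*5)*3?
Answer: 0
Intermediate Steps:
Q = 45 (Q = 15*3 = 45)
f(n, G) = -8 (f(n, G) = -8 + (n - n) = -8 + 0 = -8)
J(Y) = -2 + (-5 + Y)*(-4 + Y) (J(Y) = -2 + (Y - 5)*(Y - 4) = -2 + (-5 + Y)*(-4 + Y))
0*(J(5) + f(2, Q)) = 0*((18 + 5² - 9*5) - 8) = 0*((18 + 25 - 45) - 8) = 0*(-2 - 8) = 0*(-10) = 0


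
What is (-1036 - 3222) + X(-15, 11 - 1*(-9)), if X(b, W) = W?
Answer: -4238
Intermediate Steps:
(-1036 - 3222) + X(-15, 11 - 1*(-9)) = (-1036 - 3222) + (11 - 1*(-9)) = -4258 + (11 + 9) = -4258 + 20 = -4238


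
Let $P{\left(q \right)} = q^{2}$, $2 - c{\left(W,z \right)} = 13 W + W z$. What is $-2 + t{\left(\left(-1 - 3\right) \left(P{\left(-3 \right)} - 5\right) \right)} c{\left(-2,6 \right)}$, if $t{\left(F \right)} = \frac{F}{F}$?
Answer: $38$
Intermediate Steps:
$c{\left(W,z \right)} = 2 - 13 W - W z$ ($c{\left(W,z \right)} = 2 - \left(13 W + W z\right) = 2 - 13 W - W z$)
$t{\left(F \right)} = 1$
$-2 + t{\left(\left(-1 - 3\right) \left(P{\left(-3 \right)} - 5\right) \right)} c{\left(-2,6 \right)} = -2 + 1 \left(2 - -26 - \left(-2\right) 6\right) = -2 + 1 \left(2 + 26 + 12\right) = -2 + 1 \cdot 40 = -2 + 40 = 38$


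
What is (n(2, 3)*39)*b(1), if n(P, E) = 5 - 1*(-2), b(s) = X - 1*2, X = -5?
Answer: -1911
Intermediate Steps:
b(s) = -7 (b(s) = -5 - 1*2 = -5 - 2 = -7)
n(P, E) = 7 (n(P, E) = 5 + 2 = 7)
(n(2, 3)*39)*b(1) = (7*39)*(-7) = 273*(-7) = -1911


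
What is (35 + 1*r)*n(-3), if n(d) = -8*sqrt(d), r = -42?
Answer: 56*I*sqrt(3) ≈ 96.995*I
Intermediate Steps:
(35 + 1*r)*n(-3) = (35 + 1*(-42))*(-8*I*sqrt(3)) = (35 - 42)*(-8*I*sqrt(3)) = -(-56)*I*sqrt(3) = 56*I*sqrt(3)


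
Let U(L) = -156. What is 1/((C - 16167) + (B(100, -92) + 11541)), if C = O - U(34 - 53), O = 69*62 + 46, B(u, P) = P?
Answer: -1/238 ≈ -0.0042017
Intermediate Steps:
O = 4324 (O = 4278 + 46 = 4324)
C = 4480 (C = 4324 - 1*(-156) = 4324 + 156 = 4480)
1/((C - 16167) + (B(100, -92) + 11541)) = 1/((4480 - 16167) + (-92 + 11541)) = 1/(-11687 + 11449) = 1/(-238) = -1/238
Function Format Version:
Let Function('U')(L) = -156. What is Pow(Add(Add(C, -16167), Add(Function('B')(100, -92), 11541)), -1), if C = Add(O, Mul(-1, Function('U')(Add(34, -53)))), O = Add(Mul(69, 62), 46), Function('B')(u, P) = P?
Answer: Rational(-1, 238) ≈ -0.0042017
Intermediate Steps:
O = 4324 (O = Add(4278, 46) = 4324)
C = 4480 (C = Add(4324, Mul(-1, -156)) = Add(4324, 156) = 4480)
Pow(Add(Add(C, -16167), Add(Function('B')(100, -92), 11541)), -1) = Pow(Add(Add(4480, -16167), Add(-92, 11541)), -1) = Pow(Add(-11687, 11449), -1) = Pow(-238, -1) = Rational(-1, 238)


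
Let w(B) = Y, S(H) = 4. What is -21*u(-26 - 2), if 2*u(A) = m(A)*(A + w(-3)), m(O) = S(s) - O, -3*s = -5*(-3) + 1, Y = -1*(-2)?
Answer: 8736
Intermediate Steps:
Y = 2
s = -16/3 (s = -(-5*(-3) + 1)/3 = -(15 + 1)/3 = -⅓*16 = -16/3 ≈ -5.3333)
m(O) = 4 - O
w(B) = 2
u(A) = (2 + A)*(4 - A)/2 (u(A) = ((4 - A)*(A + 2))/2 = ((4 - A)*(2 + A))/2 = ((2 + A)*(4 - A))/2 = (2 + A)*(4 - A)/2)
-21*u(-26 - 2) = -21*(4 + (-26 - 2) - (-26 - 2)²/2) = -21*(4 - 28 - ½*(-28)²) = -21*(4 - 28 - ½*784) = -21*(4 - 28 - 392) = -21*(-416) = 8736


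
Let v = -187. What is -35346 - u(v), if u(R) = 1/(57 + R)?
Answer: -4594979/130 ≈ -35346.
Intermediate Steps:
-35346 - u(v) = -35346 - 1/(57 - 187) = -35346 - 1/(-130) = -35346 - 1*(-1/130) = -35346 + 1/130 = -4594979/130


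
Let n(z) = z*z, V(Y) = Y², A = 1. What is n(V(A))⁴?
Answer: 1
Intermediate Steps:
n(z) = z²
n(V(A))⁴ = ((1²)²)⁴ = (1²)⁴ = 1⁴ = 1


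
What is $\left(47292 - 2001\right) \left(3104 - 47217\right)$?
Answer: $-1997921883$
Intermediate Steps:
$\left(47292 - 2001\right) \left(3104 - 47217\right) = 45291 \left(-44113\right) = -1997921883$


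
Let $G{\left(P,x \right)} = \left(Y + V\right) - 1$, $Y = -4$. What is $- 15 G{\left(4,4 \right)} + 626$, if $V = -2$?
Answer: $731$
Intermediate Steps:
$G{\left(P,x \right)} = -7$ ($G{\left(P,x \right)} = \left(-4 - 2\right) - 1 = -6 - 1 = -7$)
$- 15 G{\left(4,4 \right)} + 626 = \left(-15\right) \left(-7\right) + 626 = 105 + 626 = 731$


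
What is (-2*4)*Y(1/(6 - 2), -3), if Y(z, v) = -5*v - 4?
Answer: -88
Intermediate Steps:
Y(z, v) = -4 - 5*v
(-2*4)*Y(1/(6 - 2), -3) = (-2*4)*(-4 - 5*(-3)) = -8*(-4 + 15) = -8*11 = -88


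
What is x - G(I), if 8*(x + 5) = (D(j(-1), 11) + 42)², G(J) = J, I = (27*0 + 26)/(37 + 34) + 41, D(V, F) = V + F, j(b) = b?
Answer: 20706/71 ≈ 291.63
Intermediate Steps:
D(V, F) = F + V
I = 2937/71 (I = (0 + 26)/71 + 41 = 26*(1/71) + 41 = 26/71 + 41 = 2937/71 ≈ 41.366)
x = 333 (x = -5 + ((11 - 1) + 42)²/8 = -5 + (10 + 42)²/8 = -5 + (⅛)*52² = -5 + (⅛)*2704 = -5 + 338 = 333)
x - G(I) = 333 - 1*2937/71 = 333 - 2937/71 = 20706/71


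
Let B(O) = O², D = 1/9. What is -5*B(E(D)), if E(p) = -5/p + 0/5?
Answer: -10125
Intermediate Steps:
D = ⅑ ≈ 0.11111
E(p) = -5/p (E(p) = -5/p + 0*(⅕) = -5/p + 0 = -5/p)
-5*B(E(D)) = -5*(-5/⅑)² = -5*(-5*9)² = -5*(-45)² = -5*2025 = -10125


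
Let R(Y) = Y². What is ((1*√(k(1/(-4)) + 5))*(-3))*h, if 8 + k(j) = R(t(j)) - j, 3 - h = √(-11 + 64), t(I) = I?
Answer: 3*I*√43*(-3 + √53)/4 ≈ 21.05*I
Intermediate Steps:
h = 3 - √53 (h = 3 - √(-11 + 64) = 3 - √53 ≈ -4.2801)
k(j) = -8 + j² - j (k(j) = -8 + (j² - j) = -8 + j² - j)
((1*√(k(1/(-4)) + 5))*(-3))*h = ((1*√((-8 + (1/(-4))² - 1/(-4)) + 5))*(-3))*(3 - √53) = ((1*√((-8 + (1*(-¼))² - (-1)/4) + 5))*(-3))*(3 - √53) = ((1*√((-8 + (-¼)² - 1*(-¼)) + 5))*(-3))*(3 - √53) = ((1*√((-8 + 1/16 + ¼) + 5))*(-3))*(3 - √53) = ((1*√(-123/16 + 5))*(-3))*(3 - √53) = ((1*√(-43/16))*(-3))*(3 - √53) = ((1*(I*√43/4))*(-3))*(3 - √53) = ((I*√43/4)*(-3))*(3 - √53) = (-3*I*√43/4)*(3 - √53) = -3*I*√43*(3 - √53)/4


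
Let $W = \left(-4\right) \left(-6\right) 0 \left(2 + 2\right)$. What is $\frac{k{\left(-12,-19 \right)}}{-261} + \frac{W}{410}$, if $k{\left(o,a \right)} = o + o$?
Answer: $\frac{8}{87} \approx 0.091954$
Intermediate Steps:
$k{\left(o,a \right)} = 2 o$
$W = 0$ ($W = 24 \cdot 0 \cdot 4 = 24 \cdot 0 = 0$)
$\frac{k{\left(-12,-19 \right)}}{-261} + \frac{W}{410} = \frac{2 \left(-12\right)}{-261} + \frac{0}{410} = \left(-24\right) \left(- \frac{1}{261}\right) + 0 \cdot \frac{1}{410} = \frac{8}{87} + 0 = \frac{8}{87}$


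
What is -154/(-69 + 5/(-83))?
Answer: 6391/2866 ≈ 2.2299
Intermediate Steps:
-154/(-69 + 5/(-83)) = -154/(-69 + 5*(-1/83)) = -154/(-69 - 5/83) = -154/(-5732/83) = -154*(-83/5732) = 6391/2866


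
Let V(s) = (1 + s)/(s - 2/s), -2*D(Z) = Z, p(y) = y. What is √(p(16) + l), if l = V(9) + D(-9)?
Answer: √540202/158 ≈ 4.6518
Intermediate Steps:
D(Z) = -Z/2
V(s) = (1 + s)/(s - 2/s)
l = 891/158 (l = 9*(1 + 9)/(-2 + 9²) - ½*(-9) = 9*10/(-2 + 81) + 9/2 = 9*10/79 + 9/2 = 9*(1/79)*10 + 9/2 = 90/79 + 9/2 = 891/158 ≈ 5.6392)
√(p(16) + l) = √(16 + 891/158) = √(3419/158) = √540202/158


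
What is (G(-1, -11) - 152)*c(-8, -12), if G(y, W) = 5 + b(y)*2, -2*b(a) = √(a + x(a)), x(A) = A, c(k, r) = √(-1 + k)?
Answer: -441*I + 3*√2 ≈ 4.2426 - 441.0*I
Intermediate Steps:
b(a) = -√2*√a/2 (b(a) = -√(a + a)/2 = -√2*√a/2)
G(y, W) = 5 - √2*√y (G(y, W) = 5 - √2*√y/2*2 = 5 - √2*√y)
(G(-1, -11) - 152)*c(-8, -12) = ((5 - √2*√(-1)) - 152)*√(-1 - 8) = ((5 - √2*I) - 152)*√(-9) = ((5 - I*√2) - 152)*(3*I) = (-147 - I*√2)*(3*I) = 3*I*(-147 - I*√2)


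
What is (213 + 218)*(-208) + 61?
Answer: -89587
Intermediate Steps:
(213 + 218)*(-208) + 61 = 431*(-208) + 61 = -89648 + 61 = -89587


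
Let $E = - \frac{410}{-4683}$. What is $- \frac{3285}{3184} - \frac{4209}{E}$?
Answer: $- \frac{31380182649}{652720} \approx -48076.0$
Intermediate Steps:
$E = \frac{410}{4683}$ ($E = \left(-410\right) \left(- \frac{1}{4683}\right) = \frac{410}{4683} \approx 0.087551$)
$- \frac{3285}{3184} - \frac{4209}{E} = - \frac{3285}{3184} - \frac{4209}{\frac{410}{4683}} = \left(-3285\right) \frac{1}{3184} - \frac{19710747}{410} = - \frac{3285}{3184} - \frac{19710747}{410} = - \frac{31380182649}{652720}$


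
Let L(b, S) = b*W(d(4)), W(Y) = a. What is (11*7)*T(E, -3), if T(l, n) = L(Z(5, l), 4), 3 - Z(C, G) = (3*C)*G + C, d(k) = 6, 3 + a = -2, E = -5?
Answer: -28105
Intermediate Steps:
a = -5 (a = -3 - 2 = -5)
W(Y) = -5
Z(C, G) = 3 - C - 3*C*G (Z(C, G) = 3 - ((3*C)*G + C) = 3 - (3*C*G + C) = 3 - (C + 3*C*G) = 3 + (-C - 3*C*G) = 3 - C - 3*C*G)
L(b, S) = -5*b (L(b, S) = b*(-5) = -5*b)
T(l, n) = 10 + 75*l (T(l, n) = -5*(3 - 1*5 - 3*5*l) = -5*(3 - 5 - 15*l) = -5*(-2 - 15*l) = 10 + 75*l)
(11*7)*T(E, -3) = (11*7)*(10 + 75*(-5)) = 77*(10 - 375) = 77*(-365) = -28105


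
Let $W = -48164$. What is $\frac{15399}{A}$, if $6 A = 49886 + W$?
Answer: $\frac{15399}{287} \approx 53.655$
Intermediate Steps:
$A = 287$ ($A = \frac{49886 - 48164}{6} = \frac{1}{6} \cdot 1722 = 287$)
$\frac{15399}{A} = \frac{15399}{287}$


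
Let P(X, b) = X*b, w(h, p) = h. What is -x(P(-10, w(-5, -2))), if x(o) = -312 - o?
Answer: 362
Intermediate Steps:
-x(P(-10, w(-5, -2))) = -(-312 - (-10)*(-5)) = -(-312 - 1*50) = -(-312 - 50) = -1*(-362) = 362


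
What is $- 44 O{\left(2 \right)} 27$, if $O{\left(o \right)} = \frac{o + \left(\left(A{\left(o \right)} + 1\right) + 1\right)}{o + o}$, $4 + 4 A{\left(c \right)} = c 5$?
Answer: $- \frac{3267}{2} \approx -1633.5$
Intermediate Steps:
$A{\left(c \right)} = -1 + \frac{5 c}{4}$ ($A{\left(c \right)} = -1 + \frac{c 5}{4} = -1 + \frac{5 c}{4}$)
$O{\left(o \right)} = \frac{1 + \frac{9 o}{4}}{2 o}$ ($O{\left(o \right)} = \frac{o + \left(\left(\left(-1 + \frac{5 o}{4}\right) + 1\right) + 1\right)}{o + o} = \frac{o + \left(\frac{5 o}{4} + 1\right)}{2 o} = \left(o + \left(1 + \frac{5 o}{4}\right)\right) \frac{1}{2 o} = \left(1 + \frac{9 o}{4}\right) \frac{1}{2 o} = \frac{1 + \frac{9 o}{4}}{2 o}$)
$- 44 O{\left(2 \right)} 27 = - 44 \frac{4 + 9 \cdot 2}{8 \cdot 2} \cdot 27 = - 44 \cdot \frac{1}{8} \cdot \frac{1}{2} \left(4 + 18\right) 27 = - 44 \cdot \frac{1}{8} \cdot \frac{1}{2} \cdot 22 \cdot 27 = \left(-44\right) \frac{11}{8} \cdot 27 = \left(- \frac{121}{2}\right) 27 = - \frac{3267}{2}$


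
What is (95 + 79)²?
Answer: 30276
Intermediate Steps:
(95 + 79)² = 174² = 30276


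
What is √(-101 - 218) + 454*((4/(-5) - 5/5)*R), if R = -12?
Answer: 49032/5 + I*√319 ≈ 9806.4 + 17.861*I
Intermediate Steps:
√(-101 - 218) + 454*((4/(-5) - 5/5)*R) = √(-101 - 218) + 454*((4/(-5) - 5/5)*(-12)) = √(-319) + 454*((4*(-⅕) - 5*⅕)*(-12)) = I*√319 + 454*((-⅘ - 1)*(-12)) = I*√319 + 454*(-9/5*(-12)) = I*√319 + 454*(108/5) = I*√319 + 49032/5 = 49032/5 + I*√319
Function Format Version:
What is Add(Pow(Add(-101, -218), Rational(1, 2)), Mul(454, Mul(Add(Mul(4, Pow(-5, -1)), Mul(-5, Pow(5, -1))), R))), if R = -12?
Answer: Add(Rational(49032, 5), Mul(I, Pow(319, Rational(1, 2)))) ≈ Add(9806.4, Mul(17.861, I))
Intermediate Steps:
Add(Pow(Add(-101, -218), Rational(1, 2)), Mul(454, Mul(Add(Mul(4, Pow(-5, -1)), Mul(-5, Pow(5, -1))), R))) = Add(Pow(Add(-101, -218), Rational(1, 2)), Mul(454, Mul(Add(Mul(4, Pow(-5, -1)), Mul(-5, Pow(5, -1))), -12))) = Add(Pow(-319, Rational(1, 2)), Mul(454, Mul(Add(Mul(4, Rational(-1, 5)), Mul(-5, Rational(1, 5))), -12))) = Add(Mul(I, Pow(319, Rational(1, 2))), Mul(454, Mul(Add(Rational(-4, 5), -1), -12))) = Add(Mul(I, Pow(319, Rational(1, 2))), Mul(454, Mul(Rational(-9, 5), -12))) = Add(Mul(I, Pow(319, Rational(1, 2))), Mul(454, Rational(108, 5))) = Add(Mul(I, Pow(319, Rational(1, 2))), Rational(49032, 5)) = Add(Rational(49032, 5), Mul(I, Pow(319, Rational(1, 2))))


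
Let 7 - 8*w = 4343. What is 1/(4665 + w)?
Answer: 1/4123 ≈ 0.00024254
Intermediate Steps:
w = -542 (w = 7/8 - ⅛*4343 = 7/8 - 4343/8 = -542)
1/(4665 + w) = 1/(4665 - 542) = 1/4123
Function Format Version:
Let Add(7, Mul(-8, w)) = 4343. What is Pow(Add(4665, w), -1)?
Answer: Rational(1, 4123) ≈ 0.00024254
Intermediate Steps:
w = -542 (w = Add(Rational(7, 8), Mul(Rational(-1, 8), 4343)) = Add(Rational(7, 8), Rational(-4343, 8)) = -542)
Pow(Add(4665, w), -1) = Pow(Add(4665, -542), -1) = Pow(4123, -1) = Rational(1, 4123)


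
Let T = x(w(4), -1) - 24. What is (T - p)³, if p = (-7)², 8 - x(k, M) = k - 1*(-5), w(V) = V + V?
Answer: -474552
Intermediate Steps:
w(V) = 2*V
x(k, M) = 3 - k (x(k, M) = 8 - (k - 1*(-5)) = 8 - (k + 5) = 8 - (5 + k) = 8 + (-5 - k) = 3 - k)
T = -29 (T = (3 - 2*4) - 24 = (3 - 1*8) - 24 = (3 - 8) - 24 = -5 - 24 = -29)
p = 49
(T - p)³ = (-29 - 1*49)³ = (-29 - 49)³ = (-78)³ = -474552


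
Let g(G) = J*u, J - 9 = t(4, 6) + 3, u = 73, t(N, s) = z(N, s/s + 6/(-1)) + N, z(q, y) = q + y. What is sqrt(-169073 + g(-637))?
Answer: I*sqrt(167978) ≈ 409.85*I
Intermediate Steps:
t(N, s) = -5 + 2*N (t(N, s) = (N + (s/s + 6/(-1))) + N = (N + (1 + 6*(-1))) + N = (N + (1 - 6)) + N = (N - 5) + N = (-5 + N) + N = -5 + 2*N)
J = 15 (J = 9 + ((-5 + 2*4) + 3) = 9 + ((-5 + 8) + 3) = 9 + (3 + 3) = 9 + 6 = 15)
g(G) = 1095 (g(G) = 15*73 = 1095)
sqrt(-169073 + g(-637)) = sqrt(-169073 + 1095) = sqrt(-167978) = I*sqrt(167978)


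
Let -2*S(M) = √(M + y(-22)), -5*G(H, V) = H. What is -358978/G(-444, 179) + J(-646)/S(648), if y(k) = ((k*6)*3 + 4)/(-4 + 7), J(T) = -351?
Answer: -897445/222 + 351*√291/194 ≈ -4011.7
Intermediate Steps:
G(H, V) = -H/5
y(k) = 4/3 + 6*k (y(k) = ((6*k)*3 + 4)/3 = (18*k + 4)*(⅓) = (4 + 18*k)*(⅓) = 4/3 + 6*k)
S(M) = -√(-392/3 + M)/2 (S(M) = -√(M + (4/3 + 6*(-22)))/2 = -√(M + (4/3 - 132))/2 = -√(M - 392/3)/2 = -√(-392/3 + M)/2)
-358978/G(-444, 179) + J(-646)/S(648) = -358978/((-⅕*(-444))) - 351*(-6/√(-1176 + 9*648)) = -358978/444/5 - 351*(-6/√(-1176 + 5832)) = -358978*5/444 - 351*(-√291/194) = -897445/222 - 351*(-√291/194) = -897445/222 - (-351)*√291/194 = -897445/222 + 351*√291/194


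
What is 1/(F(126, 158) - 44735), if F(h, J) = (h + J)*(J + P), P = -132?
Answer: -1/37351 ≈ -2.6773e-5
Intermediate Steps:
F(h, J) = (-132 + J)*(J + h) (F(h, J) = (h + J)*(J - 132) = (J + h)*(-132 + J) = (-132 + J)*(J + h))
1/(F(126, 158) - 44735) = 1/((158² - 132*158 - 132*126 + 158*126) - 44735) = 1/((24964 - 20856 - 16632 + 19908) - 44735) = 1/(7384 - 44735) = 1/(-37351) = -1/37351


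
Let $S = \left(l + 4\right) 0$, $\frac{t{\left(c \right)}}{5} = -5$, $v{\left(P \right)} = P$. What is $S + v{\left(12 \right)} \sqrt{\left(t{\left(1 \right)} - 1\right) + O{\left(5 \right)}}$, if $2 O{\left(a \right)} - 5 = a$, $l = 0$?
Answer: $12 i \sqrt{21} \approx 54.991 i$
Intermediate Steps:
$t{\left(c \right)} = -25$ ($t{\left(c \right)} = 5 \left(-5\right) = -25$)
$S = 0$ ($S = \left(0 + 4\right) 0 = 4 \cdot 0 = 0$)
$O{\left(a \right)} = \frac{5}{2} + \frac{a}{2}$
$S + v{\left(12 \right)} \sqrt{\left(t{\left(1 \right)} - 1\right) + O{\left(5 \right)}} = 0 + 12 \sqrt{\left(-25 - 1\right) + \left(\frac{5}{2} + \frac{1}{2} \cdot 5\right)} = 0 + 12 \sqrt{-26 + \left(\frac{5}{2} + \frac{5}{2}\right)} = 0 + 12 \sqrt{-26 + 5} = 0 + 12 \sqrt{-21} = 0 + 12 i \sqrt{21} = 12 i \sqrt{21}$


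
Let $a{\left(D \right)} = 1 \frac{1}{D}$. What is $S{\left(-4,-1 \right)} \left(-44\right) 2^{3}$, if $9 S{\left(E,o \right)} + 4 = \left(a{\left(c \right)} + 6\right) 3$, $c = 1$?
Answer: $- \frac{5984}{9} \approx -664.89$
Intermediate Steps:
$a{\left(D \right)} = \frac{1}{D}$
$S{\left(E,o \right)} = \frac{17}{9}$ ($S{\left(E,o \right)} = - \frac{4}{9} + \frac{\left(1^{-1} + 6\right) 3}{9} = - \frac{4}{9} + \frac{\left(1 + 6\right) 3}{9} = - \frac{4}{9} + \frac{7 \cdot 3}{9} = - \frac{4}{9} + \frac{1}{9} \cdot 21 = - \frac{4}{9} + \frac{7}{3} = \frac{17}{9}$)
$S{\left(-4,-1 \right)} \left(-44\right) 2^{3} = \frac{17}{9} \left(-44\right) 2^{3} = \left(- \frac{748}{9}\right) 8 = - \frac{5984}{9}$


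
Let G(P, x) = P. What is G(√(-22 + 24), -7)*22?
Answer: 22*√2 ≈ 31.113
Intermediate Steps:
G(√(-22 + 24), -7)*22 = √(-22 + 24)*22 = √2*22 = 22*√2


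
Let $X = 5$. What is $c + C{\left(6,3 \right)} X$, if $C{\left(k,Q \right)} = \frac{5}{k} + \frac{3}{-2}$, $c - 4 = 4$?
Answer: $\frac{14}{3} \approx 4.6667$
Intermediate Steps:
$c = 8$ ($c = 4 + 4 = 8$)
$C{\left(k,Q \right)} = - \frac{3}{2} + \frac{5}{k}$ ($C{\left(k,Q \right)} = \frac{5}{k} + 3 \left(- \frac{1}{2}\right) = \frac{5}{k} - \frac{3}{2} = - \frac{3}{2} + \frac{5}{k}$)
$c + C{\left(6,3 \right)} X = 8 + \left(- \frac{3}{2} + \frac{5}{6}\right) 5 = 8 - \frac{10}{3} = \frac{14}{3}$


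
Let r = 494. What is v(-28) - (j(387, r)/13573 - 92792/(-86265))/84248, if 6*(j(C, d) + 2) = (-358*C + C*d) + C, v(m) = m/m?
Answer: 197283684735203/197287727883120 ≈ 0.99998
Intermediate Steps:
v(m) = 1
j(C, d) = -2 - 119*C/2 + C*d/6 (j(C, d) = -2 + ((-358*C + C*d) + C)/6 = -2 + (-357*C + C*d)/6 = -2 + (-119*C/2 + C*d/6) = -2 - 119*C/2 + C*d/6)
v(-28) - (j(387, r)/13573 - 92792/(-86265))/84248 = 1 - ((-2 - 119/2*387 + (⅙)*387*494)/13573 - 92792/(-86265))/84248 = 1 - ((-2 - 46053/2 + 31863)*(1/13573) - 92792*(-1/86265))/84248 = 1 - ((17669/2)*(1/13573) + 92792/86265)/84248 = 1 - (17669/27146 + 92792/86265)/84248 = 1 - 4043147917/(2341749690*84248) = 1 - 1*4043147917/197287727883120 = 1 - 4043147917/197287727883120 = 197283684735203/197287727883120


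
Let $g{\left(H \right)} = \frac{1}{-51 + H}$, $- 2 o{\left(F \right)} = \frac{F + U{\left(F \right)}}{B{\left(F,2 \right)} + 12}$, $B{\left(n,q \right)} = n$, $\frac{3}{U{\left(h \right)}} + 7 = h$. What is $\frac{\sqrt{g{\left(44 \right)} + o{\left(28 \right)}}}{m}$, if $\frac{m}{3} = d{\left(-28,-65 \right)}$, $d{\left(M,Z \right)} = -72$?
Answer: $- \frac{i \sqrt{9695}}{30240} \approx - 0.0032561 i$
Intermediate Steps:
$U{\left(h \right)} = \frac{3}{-7 + h}$
$o{\left(F \right)} = - \frac{F + \frac{3}{-7 + F}}{2 \left(12 + F\right)}$ ($o{\left(F \right)} = - \frac{\left(F + \frac{3}{-7 + F}\right) \frac{1}{F + 12}}{2} = - \frac{\left(F + \frac{3}{-7 + F}\right) \frac{1}{12 + F}}{2} = - \frac{\frac{1}{12 + F} \left(F + \frac{3}{-7 + F}\right)}{2} = - \frac{F + \frac{3}{-7 + F}}{2 \left(12 + F\right)}$)
$m = -216$ ($m = 3 \left(-72\right) = -216$)
$\frac{\sqrt{g{\left(44 \right)} + o{\left(28 \right)}}}{m} = \frac{\sqrt{\frac{1}{-51 + 44} + \frac{-3 - 28 \left(-7 + 28\right)}{2 \left(-7 + 28\right) \left(12 + 28\right)}}}{-216} = \sqrt{\frac{1}{-7} + \frac{-3 - 28 \cdot 21}{2 \cdot 21 \cdot 40}} \left(- \frac{1}{216}\right) = \sqrt{- \frac{1}{7} + \frac{1}{2} \cdot \frac{1}{21} \cdot \frac{1}{40} \left(-3 - 588\right)} \left(- \frac{1}{216}\right) = \sqrt{- \frac{1}{7} + \frac{1}{2} \cdot \frac{1}{21} \cdot \frac{1}{40} \left(-591\right)} \left(- \frac{1}{216}\right) = \sqrt{- \frac{1}{7} - \frac{197}{560}} \left(- \frac{1}{216}\right) = \sqrt{- \frac{277}{560}} \left(- \frac{1}{216}\right) = \frac{i \sqrt{9695}}{140} \left(- \frac{1}{216}\right) = - \frac{i \sqrt{9695}}{30240}$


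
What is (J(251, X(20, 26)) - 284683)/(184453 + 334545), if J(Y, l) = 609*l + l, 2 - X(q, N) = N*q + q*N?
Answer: -917863/518998 ≈ -1.7685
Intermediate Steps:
X(q, N) = 2 - 2*N*q (X(q, N) = 2 - (N*q + q*N) = 2 - (N*q + N*q) = 2 - 2*N*q)
J(Y, l) = 610*l
(J(251, X(20, 26)) - 284683)/(184453 + 334545) = (610*(2 - 2*26*20) - 284683)/(184453 + 334545) = (610*(2 - 1040) - 284683)/518998 = (610*(-1038) - 284683)*(1/518998) = (-633180 - 284683)*(1/518998) = -917863*1/518998 = -917863/518998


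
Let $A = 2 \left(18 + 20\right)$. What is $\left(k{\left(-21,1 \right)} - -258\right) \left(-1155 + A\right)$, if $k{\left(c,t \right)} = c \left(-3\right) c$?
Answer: $1149135$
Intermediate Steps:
$k{\left(c,t \right)} = - 3 c^{2}$ ($k{\left(c,t \right)} = - 3 c c = - 3 c^{2}$)
$A = 76$ ($A = 2 \cdot 38 = 76$)
$\left(k{\left(-21,1 \right)} - -258\right) \left(-1155 + A\right) = \left(- 3 \left(-21\right)^{2} - -258\right) \left(-1155 + 76\right) = \left(\left(-3\right) 441 + 258\right) \left(-1079\right) = \left(-1323 + 258\right) \left(-1079\right) = \left(-1065\right) \left(-1079\right) = 1149135$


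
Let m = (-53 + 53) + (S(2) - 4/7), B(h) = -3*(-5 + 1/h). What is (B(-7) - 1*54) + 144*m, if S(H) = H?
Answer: 1170/7 ≈ 167.14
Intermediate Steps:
B(h) = 15 - 3/h (B(h) = -3*(-5 + 1/h) = 15 - 3/h)
m = 10/7 (m = (-53 + 53) + (2 - 4/7) = 0 + (2 - 4/7) = 0 + 10/7 = 10/7 ≈ 1.4286)
(B(-7) - 1*54) + 144*m = ((15 - 3/(-7)) - 1*54) + 144*(10/7) = ((15 - 3*(-⅐)) - 54) + 1440/7 = ((15 + 3/7) - 54) + 1440/7 = (108/7 - 54) + 1440/7 = -270/7 + 1440/7 = 1170/7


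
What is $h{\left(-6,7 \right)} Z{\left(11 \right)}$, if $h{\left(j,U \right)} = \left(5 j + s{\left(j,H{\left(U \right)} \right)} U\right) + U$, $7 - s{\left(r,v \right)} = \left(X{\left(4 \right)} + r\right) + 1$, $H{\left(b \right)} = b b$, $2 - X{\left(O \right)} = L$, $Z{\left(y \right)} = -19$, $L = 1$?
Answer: $-1026$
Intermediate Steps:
$X{\left(O \right)} = 1$ ($X{\left(O \right)} = 2 - 1 = 1$)
$H{\left(b \right)} = b^{2}$
$s{\left(r,v \right)} = 5 - r$ ($s{\left(r,v \right)} = 7 - \left(\left(1 + r\right) + 1\right) = 7 - \left(2 + r\right) = 5 - r$)
$h{\left(j,U \right)} = U + 5 j + U \left(5 - j\right)$ ($h{\left(j,U \right)} = \left(5 j + \left(5 - j\right) U\right) + U = \left(5 j + U \left(5 - j\right)\right) + U = U + 5 j + U \left(5 - j\right)$)
$h{\left(-6,7 \right)} Z{\left(11 \right)} = \left(7 + 5 \left(-6\right) - 7 \left(-5 - 6\right)\right) \left(-19\right) = \left(7 - 30 - 7 \left(-11\right)\right) \left(-19\right) = \left(7 - 30 + 77\right) \left(-19\right) = 54 \left(-19\right) = -1026$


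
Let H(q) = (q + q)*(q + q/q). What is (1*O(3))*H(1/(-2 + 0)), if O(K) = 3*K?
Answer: -9/2 ≈ -4.5000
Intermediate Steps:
H(q) = 2*q*(1 + q) (H(q) = (2*q)*(q + 1) = (2*q)*(1 + q) = 2*q*(1 + q))
(1*O(3))*H(1/(-2 + 0)) = (1*(3*3))*(2*(1 + 1/(-2 + 0))/(-2 + 0)) = (1*9)*(2*(1 + 1/(-2))/(-2)) = 9*(2*(-½)*(1 - ½)) = 9*(2*(-½)*(½)) = 9*(-½) = -9/2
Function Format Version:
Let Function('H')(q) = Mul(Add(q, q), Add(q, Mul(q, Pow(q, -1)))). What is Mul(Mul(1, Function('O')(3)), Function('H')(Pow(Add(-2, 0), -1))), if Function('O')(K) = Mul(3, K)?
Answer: Rational(-9, 2) ≈ -4.5000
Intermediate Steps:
Function('H')(q) = Mul(2, q, Add(1, q)) (Function('H')(q) = Mul(Mul(2, q), Add(q, 1)) = Mul(Mul(2, q), Add(1, q)) = Mul(2, q, Add(1, q)))
Mul(Mul(1, Function('O')(3)), Function('H')(Pow(Add(-2, 0), -1))) = Mul(Mul(1, Mul(3, 3)), Mul(2, Pow(Add(-2, 0), -1), Add(1, Pow(Add(-2, 0), -1)))) = Mul(Mul(1, 9), Mul(2, Pow(-2, -1), Add(1, Pow(-2, -1)))) = Mul(9, Mul(2, Rational(-1, 2), Add(1, Rational(-1, 2)))) = Mul(9, Mul(2, Rational(-1, 2), Rational(1, 2))) = Mul(9, Rational(-1, 2)) = Rational(-9, 2)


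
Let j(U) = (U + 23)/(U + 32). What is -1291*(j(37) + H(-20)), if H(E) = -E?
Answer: -619680/23 ≈ -26943.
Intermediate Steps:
j(U) = (23 + U)/(32 + U)
-1291*(j(37) + H(-20)) = -1291*((23 + 37)/(32 + 37) - 1*(-20)) = -1291*(60/69 + 20) = -1291*((1/69)*60 + 20) = -1291*(20/23 + 20) = -1291*480/23 = -619680/23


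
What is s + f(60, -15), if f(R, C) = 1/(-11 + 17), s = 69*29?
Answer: 12007/6 ≈ 2001.2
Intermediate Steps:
s = 2001
f(R, C) = ⅙ (f(R, C) = 1/6 = ⅙)
s + f(60, -15) = 2001 + ⅙ = 12007/6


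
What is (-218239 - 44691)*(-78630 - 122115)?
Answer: 52781882850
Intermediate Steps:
(-218239 - 44691)*(-78630 - 122115) = -262930*(-200745) = 52781882850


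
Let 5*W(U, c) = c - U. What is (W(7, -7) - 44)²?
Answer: 54756/25 ≈ 2190.2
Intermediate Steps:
W(U, c) = -U/5 + c/5 (W(U, c) = (c - U)/5 = -U/5 + c/5)
(W(7, -7) - 44)² = ((-⅕*7 + (⅕)*(-7)) - 44)² = ((-7/5 - 7/5) - 44)² = (-14/5 - 44)² = (-234/5)² = 54756/25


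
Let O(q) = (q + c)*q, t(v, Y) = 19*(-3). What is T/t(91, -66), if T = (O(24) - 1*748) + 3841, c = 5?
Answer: -1263/19 ≈ -66.474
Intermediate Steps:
t(v, Y) = -57
O(q) = q*(5 + q) (O(q) = (q + 5)*q = (5 + q)*q = q*(5 + q))
T = 3789 (T = (24*(5 + 24) - 1*748) + 3841 = (24*29 - 748) + 3841 = (696 - 748) + 3841 = -52 + 3841 = 3789)
T/t(91, -66) = 3789/(-57) = 3789*(-1/57) = -1263/19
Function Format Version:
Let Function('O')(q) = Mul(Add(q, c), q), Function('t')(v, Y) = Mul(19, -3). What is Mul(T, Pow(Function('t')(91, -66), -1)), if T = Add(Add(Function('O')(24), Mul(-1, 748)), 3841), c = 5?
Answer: Rational(-1263, 19) ≈ -66.474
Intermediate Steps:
Function('t')(v, Y) = -57
Function('O')(q) = Mul(q, Add(5, q)) (Function('O')(q) = Mul(Add(q, 5), q) = Mul(Add(5, q), q) = Mul(q, Add(5, q)))
T = 3789 (T = Add(Add(Mul(24, Add(5, 24)), Mul(-1, 748)), 3841) = Add(Add(Mul(24, 29), -748), 3841) = Add(Add(696, -748), 3841) = Add(-52, 3841) = 3789)
Mul(T, Pow(Function('t')(91, -66), -1)) = Mul(3789, Pow(-57, -1)) = Mul(3789, Rational(-1, 57)) = Rational(-1263, 19)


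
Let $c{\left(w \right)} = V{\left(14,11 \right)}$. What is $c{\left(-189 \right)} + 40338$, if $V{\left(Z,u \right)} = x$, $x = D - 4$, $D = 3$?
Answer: $40337$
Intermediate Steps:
$x = -1$ ($x = 3 - 4 = -1$)
$V{\left(Z,u \right)} = -1$
$c{\left(w \right)} = -1$
$c{\left(-189 \right)} + 40338 = -1 + 40338 = 40337$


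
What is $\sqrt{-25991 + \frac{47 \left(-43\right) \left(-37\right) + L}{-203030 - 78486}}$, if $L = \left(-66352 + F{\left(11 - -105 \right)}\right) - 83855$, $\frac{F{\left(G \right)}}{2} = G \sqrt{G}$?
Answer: $\frac{\sqrt{-514949554644954 - 32655856 \sqrt{29}}}{140758} \approx 161.22 i$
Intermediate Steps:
$F{\left(G \right)} = 2 G^{\frac{3}{2}}$ ($F{\left(G \right)} = 2 G \sqrt{G} = 2 G^{\frac{3}{2}}$)
$L = -150207 + 464 \sqrt{29}$ ($L = \left(-66352 + 2 \left(11 - -105\right)^{\frac{3}{2}}\right) - 83855 = \left(-66352 + 2 \left(11 + 105\right)^{\frac{3}{2}}\right) - 83855 = \left(-66352 + 2 \cdot 116^{\frac{3}{2}}\right) - 83855 = \left(-66352 + 2 \cdot 232 \sqrt{29}\right) - 83855 = \left(-66352 + 464 \sqrt{29}\right) - 83855 = -150207 + 464 \sqrt{29} \approx -1.4771 \cdot 10^{5}$)
$\sqrt{-25991 + \frac{47 \left(-43\right) \left(-37\right) + L}{-203030 - 78486}} = \sqrt{-25991 + \frac{47 \left(-43\right) \left(-37\right) - \left(150207 - 464 \sqrt{29}\right)}{-203030 - 78486}} = \sqrt{-25991 + \frac{\left(-2021\right) \left(-37\right) - \left(150207 - 464 \sqrt{29}\right)}{-281516}} = \sqrt{-25991 + \left(74777 - \left(150207 - 464 \sqrt{29}\right)\right) \left(- \frac{1}{281516}\right)} = \sqrt{-25991 + \left(-75430 + 464 \sqrt{29}\right) \left(- \frac{1}{281516}\right)} = \sqrt{-25991 + \left(\frac{37715}{140758} - \frac{116 \sqrt{29}}{70379}\right)} = \sqrt{- \frac{3658403463}{140758} - \frac{116 \sqrt{29}}{70379}}$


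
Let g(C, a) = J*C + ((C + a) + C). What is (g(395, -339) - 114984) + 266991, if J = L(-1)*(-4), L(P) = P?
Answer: 154038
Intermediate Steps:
J = 4 (J = -1*(-4) = 4)
g(C, a) = a + 6*C (g(C, a) = 4*C + ((C + a) + C) = 4*C + (a + 2*C) = a + 6*C)
(g(395, -339) - 114984) + 266991 = ((-339 + 6*395) - 114984) + 266991 = ((-339 + 2370) - 114984) + 266991 = (2031 - 114984) + 266991 = -112953 + 266991 = 154038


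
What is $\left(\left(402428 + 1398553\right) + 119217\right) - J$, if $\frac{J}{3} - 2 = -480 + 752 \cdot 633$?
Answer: $493584$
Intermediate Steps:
$J = 1426614$ ($J = 6 + 3 \left(-480 + 752 \cdot 633\right) = 6 + 3 \left(-480 + 476016\right) = 6 + 3 \cdot 475536 = 6 + 1426608 = 1426614$)
$\left(\left(402428 + 1398553\right) + 119217\right) - J = \left(\left(402428 + 1398553\right) + 119217\right) - 1426614 = \left(1800981 + 119217\right) - 1426614 = 1920198 - 1426614 = 493584$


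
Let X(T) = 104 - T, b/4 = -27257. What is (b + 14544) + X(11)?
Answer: -94391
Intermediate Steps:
b = -109028 (b = 4*(-27257) = -109028)
(b + 14544) + X(11) = (-109028 + 14544) + (104 - 1*11) = -94484 + (104 - 11) = -94484 + 93 = -94391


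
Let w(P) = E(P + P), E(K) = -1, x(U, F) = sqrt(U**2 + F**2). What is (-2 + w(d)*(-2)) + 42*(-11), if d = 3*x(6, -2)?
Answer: -462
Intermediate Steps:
x(U, F) = sqrt(F**2 + U**2)
d = 6*sqrt(10) (d = 3*sqrt((-2)**2 + 6**2) = 3*sqrt(4 + 36) = 3*sqrt(40) = 3*(2*sqrt(10)) = 6*sqrt(10) ≈ 18.974)
w(P) = -1
(-2 + w(d)*(-2)) + 42*(-11) = (-2 - 1*(-2)) + 42*(-11) = (-2 + 2) - 462 = 0 - 462 = -462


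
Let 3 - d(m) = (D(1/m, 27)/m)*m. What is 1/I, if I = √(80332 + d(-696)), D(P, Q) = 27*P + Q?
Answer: 2*√1080624970/18631465 ≈ 0.0035287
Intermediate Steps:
D(P, Q) = Q + 27*P
d(m) = -24 - 27/m (d(m) = 3 - (27 + 27/m)/m*m = 3 - (27 + 27/m) = 3 + (-27 - 27/m) = -24 - 27/m)
I = √1080624970/116 (I = √(80332 + (-24 - 27/(-696))) = √(80332 + (-24 - 27*(-1/696))) = √(80332 + (-24 + 9/232)) = √(80332 - 5559/232) = √(18631465/232) = √1080624970/116 ≈ 283.39)
1/I = 1/(√1080624970/116) = 2*√1080624970/18631465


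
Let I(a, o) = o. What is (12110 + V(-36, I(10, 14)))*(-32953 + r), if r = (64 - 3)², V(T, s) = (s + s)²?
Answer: -376917408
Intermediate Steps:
V(T, s) = 4*s² (V(T, s) = (2*s)² = 4*s²)
r = 3721 (r = 61² = 3721)
(12110 + V(-36, I(10, 14)))*(-32953 + r) = (12110 + 4*14²)*(-32953 + 3721) = (12110 + 4*196)*(-29232) = (12110 + 784)*(-29232) = 12894*(-29232) = -376917408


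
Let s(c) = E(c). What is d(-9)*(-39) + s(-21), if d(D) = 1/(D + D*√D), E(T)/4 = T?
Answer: -2507/30 - 13*I/10 ≈ -83.567 - 1.3*I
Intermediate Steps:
E(T) = 4*T
s(c) = 4*c
d(D) = 1/(D + D^(3/2))
d(-9)*(-39) + s(-21) = -39/(-9 + (-9)^(3/2)) + 4*(-21) = -39/(-9 - 27*I) - 84 = ((-9 + 27*I)/810)*(-39) - 84 = -13*(-9 + 27*I)/270 - 84 = -84 - 13*(-9 + 27*I)/270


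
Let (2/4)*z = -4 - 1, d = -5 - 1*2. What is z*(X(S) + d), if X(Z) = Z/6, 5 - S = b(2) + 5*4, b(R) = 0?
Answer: 95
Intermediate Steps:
S = -15 (S = 5 - (0 + 5*4) = 5 - (0 + 20) = 5 - 1*20 = 5 - 20 = -15)
d = -7 (d = -5 - 2 = -7)
X(Z) = Z/6 (X(Z) = Z*(⅙) = Z/6)
z = -10 (z = 2*(-4 - 1) = 2*(-5) = -10)
z*(X(S) + d) = -10*((⅙)*(-15) - 7) = -10*(-5/2 - 7) = -10*(-19/2) = 95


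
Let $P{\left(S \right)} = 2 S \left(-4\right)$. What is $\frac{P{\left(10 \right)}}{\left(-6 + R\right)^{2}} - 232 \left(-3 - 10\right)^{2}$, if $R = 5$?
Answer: $-39288$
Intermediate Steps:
$P{\left(S \right)} = - 8 S$
$\frac{P{\left(10 \right)}}{\left(-6 + R\right)^{2}} - 232 \left(-3 - 10\right)^{2} = \frac{\left(-8\right) 10}{\left(-6 + 5\right)^{2}} - 232 \left(-3 - 10\right)^{2} = - \frac{80}{\left(-1\right)^{2}} - 232 \left(-13\right)^{2} = - \frac{80}{1} - 39208 = \left(-80\right) 1 - 39208 = -80 - 39208 = -39288$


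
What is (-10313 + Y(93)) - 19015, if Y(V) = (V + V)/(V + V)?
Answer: -29327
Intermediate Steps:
Y(V) = 1 (Y(V) = (2*V)/((2*V)) = (2*V)*(1/(2*V)) = 1)
(-10313 + Y(93)) - 19015 = (-10313 + 1) - 19015 = -10312 - 19015 = -29327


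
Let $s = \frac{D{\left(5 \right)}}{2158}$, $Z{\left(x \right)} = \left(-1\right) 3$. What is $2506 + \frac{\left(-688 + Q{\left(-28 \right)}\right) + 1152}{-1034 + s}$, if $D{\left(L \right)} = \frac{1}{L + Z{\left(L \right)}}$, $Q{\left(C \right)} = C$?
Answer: $\frac{11181752182}{4462743} \approx 2505.6$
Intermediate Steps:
$Z{\left(x \right)} = -3$
$D{\left(L \right)} = \frac{1}{-3 + L}$ ($D{\left(L \right)} = \frac{1}{L - 3} = \frac{1}{-3 + L}$)
$s = \frac{1}{4316}$ ($s = \frac{1}{\left(-3 + 5\right) 2158} = \frac{1}{2} \cdot \frac{1}{2158} = \frac{1}{4316} \approx 0.0002317$)
$2506 + \frac{\left(-688 + Q{\left(-28 \right)}\right) + 1152}{-1034 + s} = 2506 + \frac{\left(-688 - 28\right) + 1152}{-1034 + \frac{1}{4316}} = 2506 + \frac{-716 + 1152}{- \frac{4462743}{4316}} = 2506 + 436 \left(- \frac{4316}{4462743}\right) = 2506 - \frac{1881776}{4462743} = \frac{11181752182}{4462743}$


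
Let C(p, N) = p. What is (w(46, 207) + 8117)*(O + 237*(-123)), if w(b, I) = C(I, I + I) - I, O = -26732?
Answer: -453602311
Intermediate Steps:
w(b, I) = 0 (w(b, I) = I - I = 0)
(w(46, 207) + 8117)*(O + 237*(-123)) = (0 + 8117)*(-26732 + 237*(-123)) = 8117*(-26732 - 29151) = 8117*(-55883) = -453602311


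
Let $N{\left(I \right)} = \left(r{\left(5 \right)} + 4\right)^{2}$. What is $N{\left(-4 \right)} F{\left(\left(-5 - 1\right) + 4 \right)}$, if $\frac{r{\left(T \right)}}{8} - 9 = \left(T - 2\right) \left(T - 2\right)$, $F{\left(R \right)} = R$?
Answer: $-43808$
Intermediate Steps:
$r{\left(T \right)} = 72 + 8 \left(-2 + T\right)^{2}$ ($r{\left(T \right)} = 72 + 8 \left(T - 2\right) \left(T - 2\right) = 72 + 8 \left(-2 + T\right) \left(-2 + T\right) = 72 + 8 \left(-2 + T\right)^{2}$)
$N{\left(I \right)} = 21904$ ($N{\left(I \right)} = \left(\left(72 + 8 \left(-2 + 5\right)^{2}\right) + 4\right)^{2} = \left(\left(72 + 8 \cdot 3^{2}\right) + 4\right)^{2} = \left(\left(72 + 8 \cdot 9\right) + 4\right)^{2} = \left(\left(72 + 72\right) + 4\right)^{2} = \left(144 + 4\right)^{2} = 148^{2} = 21904$)
$N{\left(-4 \right)} F{\left(\left(-5 - 1\right) + 4 \right)} = 21904 \left(\left(-5 - 1\right) + 4\right) = 21904 \left(-6 + 4\right) = 21904 \left(-2\right) = -43808$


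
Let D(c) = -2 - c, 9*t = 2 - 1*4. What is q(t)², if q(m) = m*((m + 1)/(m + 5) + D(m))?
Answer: 1562500/12131289 ≈ 0.12880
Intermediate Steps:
t = -2/9 (t = (2 - 1*4)/9 = (2 - 4)/9 = (⅑)*(-2) = -2/9 ≈ -0.22222)
q(m) = m*(-2 - m + (1 + m)/(5 + m)) (q(m) = m*((m + 1)/(m + 5) + (-2 - m)) = m*((1 + m)/(5 + m) + (-2 - m)) = m*(-2 - m + (1 + m)/(5 + m)))
q(t)² = (-2*(-9 - (-2/9)² - 6*(-2/9))/(9*(5 - 2/9)))² = (-2*(-9 - 1*4/81 + 4/3)/(9*43/9))² = (-2/9*9/43*(-9 - 4/81 + 4/3))² = (-2/9*9/43*(-625/81))² = (1250/3483)² = 1562500/12131289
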